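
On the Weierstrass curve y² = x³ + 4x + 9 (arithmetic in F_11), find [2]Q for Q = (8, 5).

(10, 2)

tangent at (8, 5): λ = (3·8² + 4)/(2·5) ≡ 9/10. 10⁻¹ ≡ 10 (mod 11), so λ ≡ 9·10 ≡ 2.
  x = λ² - 8 - 8 = 4 - 16 ≡ 10; y = λ·(8 - 10) - 5 ≡ 2. → (10, 2)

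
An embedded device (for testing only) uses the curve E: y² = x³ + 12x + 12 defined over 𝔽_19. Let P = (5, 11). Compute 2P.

tangent at (5, 11): λ = (3·5² + 12)/(2·11) ≡ 11/3. 3⁻¹ ≡ 13 (mod 19), so λ ≡ 11·13 ≡ 10.
  x = λ² - 5 - 5 = 100 - 10 ≡ 14; y = λ·(5 - 14) - 11 ≡ 13. → (14, 13)

(14, 13)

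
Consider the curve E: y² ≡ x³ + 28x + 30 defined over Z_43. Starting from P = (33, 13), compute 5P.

(30, 7)

Double-and-add on 5 = (101)₂. Start with P = (33, 13) for the leading 1-bit.
double: tangent at (33, 13): λ = (3·33² + 28)/(2·13) ≡ 27/26. 26⁻¹ ≡ 5 (mod 43), so λ ≡ 27·5 ≡ 6.
  x = λ² - 33 - 33 = 36 - 66 ≡ 13; y = λ·(33 - 13) - 13 ≡ 21. → (13, 21)
double: tangent at (13, 21): λ = (3·13² + 28)/(2·21) ≡ 19/42. 42⁻¹ ≡ 42 (mod 43), so λ ≡ 19·42 ≡ 24.
  x = λ² - 13 - 13 = 576 - 26 ≡ 34; y = λ·(13 - 34) - 21 ≡ 34. → (34, 34)
add P: (34, 34) + (33, 13). λ = (13 - 34)/(33 - 34) ≡ 22/42 mod 43. 42⁻¹ ≡ 42 (mod 43), so λ ≡ 21.
  x = λ² - 34 - 33 = 441 - 67 ≡ 30; y = λ·(34 - 30) - 34 ≡ 7. → (30, 7)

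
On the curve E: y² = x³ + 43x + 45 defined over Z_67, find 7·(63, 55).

Write G = (63, 55).
Double-and-add on 7 = (111)₂. Start with G = (63, 55) for the leading 1-bit.
double: tangent at (63, 55): λ = (3·63² + 43)/(2·55) ≡ 24/43. 43⁻¹ ≡ 53 (mod 67) since 43·53 = 2279 ≡ 1, so λ ≡ 24·53 ≡ 66.
  x = λ² - 63 - 63 = 4356 - 126 ≡ 9; y = λ·(63 - 9) - 55 ≡ 25. → (9, 25)
add G: (9, 25) + (63, 55). λ = (55 - 25)/(63 - 9) ≡ 30/54 mod 67. 54⁻¹ ≡ 36 (mod 67), so λ ≡ 8.
  x = λ² - 9 - 63 = 64 - 72 ≡ 59; y = λ·(9 - 59) - 25 ≡ 44. → (59, 44)
double: tangent at (59, 44): λ = (3·59² + 43)/(2·44) ≡ 34/21. 21⁻¹ ≡ 16 (mod 67) since 21·16 = 336 ≡ 1, so λ ≡ 34·16 ≡ 8.
  x = λ² - 59 - 59 = 64 - 118 ≡ 13; y = λ·(59 - 13) - 44 ≡ 56. → (13, 56)
add G: (13, 56) + (63, 55). λ = (55 - 56)/(63 - 13) ≡ 66/50 mod 67. 50⁻¹ ≡ 63 (mod 67) since 50·63 = 3150 ≡ 1, so λ ≡ 4.
  x = λ² - 13 - 63 = 16 - 76 ≡ 7; y = λ·(13 - 7) - 56 ≡ 35. → (7, 35)

(7, 35)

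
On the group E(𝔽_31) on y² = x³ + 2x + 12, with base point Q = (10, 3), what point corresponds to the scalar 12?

Double-and-add on 12 = (1100)₂. Start with Q = (10, 3) for the leading 1-bit.
double: tangent at (10, 3): λ = (3·10² + 2)/(2·3) ≡ 23/6. 6⁻¹ ≡ 26 (mod 31), so λ ≡ 23·26 ≡ 9.
  x = λ² - 10 - 10 = 81 - 20 ≡ 30; y = λ·(10 - 30) - 3 ≡ 3. → (30, 3)
add Q: (30, 3) + (10, 3). λ = (3 - 3)/(10 - 30) ≡ 0/11 mod 31. 11⁻¹ ≡ 17 (mod 31) since 11·17 = 187 ≡ 1, so λ ≡ 0.
  x = λ² - 30 - 10 = 0 - 40 ≡ 22; y = λ·(30 - 22) - 3 ≡ 28. → (22, 28)
double: tangent at (22, 28): λ = (3·22² + 2)/(2·28) ≡ 28/25. 25⁻¹ ≡ 5 (mod 31), so λ ≡ 28·5 ≡ 16.
  x = λ² - 22 - 22 = 256 - 44 ≡ 26; y = λ·(22 - 26) - 28 ≡ 1. → (26, 1)
double: tangent at (26, 1): λ = (3·26² + 2)/(2·1) ≡ 15/2. 2⁻¹ ≡ 16 (mod 31) since 2·16 = 32 ≡ 1, so λ ≡ 15·16 ≡ 23.
  x = λ² - 26 - 26 = 529 - 52 ≡ 12; y = λ·(26 - 12) - 1 ≡ 11. → (12, 11)

(12, 11)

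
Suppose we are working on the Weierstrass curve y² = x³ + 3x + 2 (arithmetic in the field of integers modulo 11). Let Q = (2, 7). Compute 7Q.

Repeated addition: build up to 7Q.
2Q: tangent at (2, 7): λ = (3·2² + 3)/(2·7) ≡ 4/3. 3⁻¹ ≡ 4 (mod 11), so λ ≡ 4·4 ≡ 5.
  x = λ² - 2 - 2 = 25 - 4 ≡ 10; y = λ·(2 - 10) - 7 ≡ 8. → (10, 8)
3Q: (10, 8) + (2, 7). λ = (7 - 8)/(2 - 10) ≡ 10/3 mod 11. 3⁻¹ ≡ 4 (mod 11) since 3·4 = 12 ≡ 1, so λ ≡ 7.
  x = λ² - 10 - 2 = 49 - 12 ≡ 4; y = λ·(10 - 4) - 8 ≡ 1. → (4, 1)
4Q: (4, 1) + (2, 7). λ = (7 - 1)/(2 - 4) ≡ 6/9 mod 11. 9⁻¹ ≡ 5 (mod 11) since 9·5 = 45 ≡ 1, so λ ≡ 8.
  x = λ² - 4 - 2 = 64 - 6 ≡ 3; y = λ·(4 - 3) - 1 ≡ 7. → (3, 7)
5Q: (3, 7) + (2, 7). λ = (7 - 7)/(2 - 3) ≡ 0/10 mod 11. 10⁻¹ ≡ 10 (mod 11), so λ ≡ 0.
  x = λ² - 3 - 2 = 0 - 5 ≡ 6; y = λ·(3 - 6) - 7 ≡ 4. → (6, 4)
6Q: (6, 4) + (2, 7). λ = (7 - 4)/(2 - 6) ≡ 3/7 mod 11. 7⁻¹ ≡ 8 (mod 11) since 7·8 = 56 ≡ 1, so λ ≡ 2.
  x = λ² - 6 - 2 = 4 - 8 ≡ 7; y = λ·(6 - 7) - 4 ≡ 5. → (7, 5)
7Q: (7, 5) + (2, 7). λ = (7 - 5)/(2 - 7) ≡ 2/6 mod 11. 6⁻¹ ≡ 2 (mod 11), so λ ≡ 4.
  x = λ² - 7 - 2 = 16 - 9 ≡ 7; y = λ·(7 - 7) - 5 ≡ 6. → (7, 6)

(7, 6)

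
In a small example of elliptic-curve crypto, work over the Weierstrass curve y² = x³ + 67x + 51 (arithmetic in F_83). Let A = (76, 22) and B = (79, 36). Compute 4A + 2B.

First 4A:
Double-and-add on 4 = (100)₂. Start with A = (76, 22) for the leading 1-bit.
double: tangent at (76, 22): λ = (3·76² + 67)/(2·22) ≡ 48/44. 44⁻¹ ≡ 17 (mod 83), so λ ≡ 48·17 ≡ 69.
  x = λ² - 76 - 76 = 4761 - 152 ≡ 44; y = λ·(76 - 44) - 22 ≡ 28. → (44, 28)
double: tangent at (44, 28): λ = (3·44² + 67)/(2·28) ≡ 65/56. 56⁻¹ ≡ 43 (mod 83), so λ ≡ 65·43 ≡ 56.
  x = λ² - 44 - 44 = 3136 - 88 ≡ 60; y = λ·(44 - 60) - 28 ≡ 72. → (60, 72)
4A = (60, 72).
Next 2B:
Repeated addition: build up to 2B.
2B: tangent at (79, 36): λ = (3·79² + 67)/(2·36) ≡ 32/72. 72⁻¹ ≡ 15 (mod 83) since 72·15 = 1080 ≡ 1, so λ ≡ 32·15 ≡ 65.
  x = λ² - 79 - 79 = 4225 - 158 ≡ 0; y = λ·(79 - 0) - 36 ≡ 36. → (0, 36)
2B = (0, 36).
Finally 4A + 2B:
(60, 72) + (0, 36). λ = (36 - 72)/(0 - 60) ≡ 47/23 mod 83. 23⁻¹ ≡ 65 (mod 83), so λ ≡ 67.
  x = λ² - 60 - 0 = 4489 - 60 ≡ 30; y = λ·(60 - 30) - 72 ≡ 29. → (30, 29)

(30, 29)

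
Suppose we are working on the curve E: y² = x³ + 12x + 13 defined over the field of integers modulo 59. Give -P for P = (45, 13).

(45, 46)

-(45, 13) = (45, -13 mod 59) = (45, 46).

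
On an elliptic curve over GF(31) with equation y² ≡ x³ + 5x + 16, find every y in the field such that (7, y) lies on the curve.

x³ + 5x + 16 = 394 ≡ 22 (mod 31).
22 is a non-residue mod 31; no y exists.

none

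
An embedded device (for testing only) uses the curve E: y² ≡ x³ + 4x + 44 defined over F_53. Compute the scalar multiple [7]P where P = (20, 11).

(0, 16)

Repeated addition: build up to 7P.
2P: tangent at (20, 11): λ = (3·20² + 4)/(2·11) ≡ 38/22. 22⁻¹ ≡ 41 (mod 53), so λ ≡ 38·41 ≡ 21.
  x = λ² - 20 - 20 = 441 - 40 ≡ 30; y = λ·(20 - 30) - 11 ≡ 44. → (30, 44)
3P: (30, 44) + (20, 11). λ = (11 - 44)/(20 - 30) ≡ 20/43 mod 53. 43⁻¹ ≡ 37 (mod 53), so λ ≡ 51.
  x = λ² - 30 - 20 = 2601 - 50 ≡ 7; y = λ·(30 - 7) - 44 ≡ 16. → (7, 16)
4P: (7, 16) + (20, 11). λ = (11 - 16)/(20 - 7) ≡ 48/13 mod 53. 13⁻¹ ≡ 49 (mod 53), so λ ≡ 20.
  x = λ² - 7 - 20 = 400 - 27 ≡ 2; y = λ·(7 - 2) - 16 ≡ 31. → (2, 31)
5P: (2, 31) + (20, 11). λ = (11 - 31)/(20 - 2) ≡ 33/18 mod 53. 18⁻¹ ≡ 3 (mod 53), so λ ≡ 46.
  x = λ² - 2 - 20 = 2116 - 22 ≡ 27; y = λ·(2 - 27) - 31 ≡ 38. → (27, 38)
6P: (27, 38) + (20, 11). λ = (11 - 38)/(20 - 27) ≡ 26/46 mod 53. 46⁻¹ ≡ 15 (mod 53), so λ ≡ 19.
  x = λ² - 27 - 20 = 361 - 47 ≡ 49; y = λ·(27 - 49) - 38 ≡ 21. → (49, 21)
7P: (49, 21) + (20, 11). λ = (11 - 21)/(20 - 49) ≡ 43/24 mod 53. 24⁻¹ ≡ 42 (mod 53), so λ ≡ 4.
  x = λ² - 49 - 20 = 16 - 69 ≡ 0; y = λ·(49 - 0) - 21 ≡ 16. → (0, 16)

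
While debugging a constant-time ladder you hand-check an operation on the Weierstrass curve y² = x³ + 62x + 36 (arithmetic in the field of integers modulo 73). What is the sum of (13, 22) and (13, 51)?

O

The two points share x = 13 and their y-coordinates satisfy 22 + 51 ≡ 0 (mod 73), so they are inverses. Their sum is 𝒪.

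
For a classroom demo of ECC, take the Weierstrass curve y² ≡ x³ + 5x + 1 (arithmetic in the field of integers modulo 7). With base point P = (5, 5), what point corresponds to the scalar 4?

(5, 5)

Repeated addition: build up to 4P.
2P: tangent at (5, 5): λ = (3·5² + 5)/(2·5) ≡ 3/3. 3⁻¹ ≡ 5 (mod 7), so λ ≡ 3·5 ≡ 1.
  x = λ² - 5 - 5 = 1 - 10 ≡ 5; y = λ·(5 - 5) - 5 ≡ 2. → (5, 2)
3P: (5, 2) + (5, 5): same x and y₁ ≡ -y₂, so the sum is the point at infinity.
4P: the point at infinity + (5, 5) = (5, 5) (identity).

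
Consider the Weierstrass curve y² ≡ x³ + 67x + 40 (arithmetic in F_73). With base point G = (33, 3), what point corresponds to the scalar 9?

(19, 19)

Repeated addition: build up to 9G.
2G: tangent at (33, 3): λ = (3·33² + 67)/(2·3) ≡ 49/6. 6⁻¹ ≡ 61 (mod 73), so λ ≡ 49·61 ≡ 69.
  x = λ² - 33 - 33 = 4761 - 66 ≡ 23; y = λ·(33 - 23) - 3 ≡ 30. → (23, 30)
3G: (23, 30) + (33, 3). λ = (3 - 30)/(33 - 23) ≡ 46/10 mod 73. 10⁻¹ ≡ 22 (mod 73), so λ ≡ 63.
  x = λ² - 23 - 33 = 3969 - 56 ≡ 44; y = λ·(23 - 44) - 30 ≡ 34. → (44, 34)
4G: (44, 34) + (33, 3). λ = (3 - 34)/(33 - 44) ≡ 42/62 mod 73. 62⁻¹ ≡ 53 (mod 73) since 62·53 = 3286 ≡ 1, so λ ≡ 36.
  x = λ² - 44 - 33 = 1296 - 77 ≡ 51; y = λ·(44 - 51) - 34 ≡ 6. → (51, 6)
5G: (51, 6) + (33, 3). λ = (3 - 6)/(33 - 51) ≡ 70/55 mod 73. 55⁻¹ ≡ 4 (mod 73) since 55·4 = 220 ≡ 1, so λ ≡ 61.
  x = λ² - 51 - 33 = 3721 - 84 ≡ 60; y = λ·(51 - 60) - 6 ≡ 29. → (60, 29)
6G: (60, 29) + (33, 3). λ = (3 - 29)/(33 - 60) ≡ 47/46 mod 73. 46⁻¹ ≡ 27 (mod 73), so λ ≡ 28.
  x = λ² - 60 - 33 = 784 - 93 ≡ 34; y = λ·(60 - 34) - 29 ≡ 42. → (34, 42)
7G: (34, 42) + (33, 3). λ = (3 - 42)/(33 - 34) ≡ 34/72 mod 73. 72⁻¹ ≡ 72 (mod 73), so λ ≡ 39.
  x = λ² - 34 - 33 = 1521 - 67 ≡ 67; y = λ·(34 - 67) - 42 ≡ 58. → (67, 58)
8G: (67, 58) + (33, 3). λ = (3 - 58)/(33 - 67) ≡ 18/39 mod 73. 39⁻¹ ≡ 15 (mod 73), so λ ≡ 51.
  x = λ² - 67 - 33 = 2601 - 100 ≡ 19; y = λ·(67 - 19) - 58 ≡ 54. → (19, 54)
9G: (19, 54) + (33, 3). λ = (3 - 54)/(33 - 19) ≡ 22/14 mod 73. 14⁻¹ ≡ 47 (mod 73) since 14·47 = 658 ≡ 1, so λ ≡ 12.
  x = λ² - 19 - 33 = 144 - 52 ≡ 19; y = λ·(19 - 19) - 54 ≡ 19. → (19, 19)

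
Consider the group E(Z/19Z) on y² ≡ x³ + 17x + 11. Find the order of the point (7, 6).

9

2P: tangent at (7, 6): λ = (3·7² + 17)/(2·6) ≡ 12/12. 12⁻¹ ≡ 8 (mod 19), so λ ≡ 12·8 ≡ 1.
  x = λ² - 7 - 7 = 1 - 14 ≡ 6; y = λ·(7 - 6) - 6 ≡ 14. → (6, 14)
3P: (6, 14) + (7, 6). λ = (6 - 14)/(7 - 6) ≡ 11/1 mod 19. 1⁻¹ ≡ 1 (mod 19) since 1·1 = 1 ≡ 1, so λ ≡ 11.
  x = λ² - 6 - 7 = 121 - 13 ≡ 13; y = λ·(6 - 13) - 14 ≡ 4. → (13, 4)
4P: (13, 4) + (7, 6). λ = (6 - 4)/(7 - 13) ≡ 2/13 mod 19. 13⁻¹ ≡ 3 (mod 19) since 13·3 = 39 ≡ 1, so λ ≡ 6.
  x = λ² - 13 - 7 = 36 - 20 ≡ 16; y = λ·(13 - 16) - 4 ≡ 16. → (16, 16)
5P: (16, 16) + (7, 6). λ = (6 - 16)/(7 - 16) ≡ 9/10 mod 19. 10⁻¹ ≡ 2 (mod 19), so λ ≡ 18.
  x = λ² - 16 - 7 = 324 - 23 ≡ 16; y = λ·(16 - 16) - 16 ≡ 3. → (16, 3)
6P: (16, 3) + (7, 6). λ = (6 - 3)/(7 - 16) ≡ 3/10 mod 19. 10⁻¹ ≡ 2 (mod 19) since 10·2 = 20 ≡ 1, so λ ≡ 6.
  x = λ² - 16 - 7 = 36 - 23 ≡ 13; y = λ·(16 - 13) - 3 ≡ 15. → (13, 15)
7P: (13, 15) + (7, 6). λ = (6 - 15)/(7 - 13) ≡ 10/13 mod 19. 13⁻¹ ≡ 3 (mod 19), so λ ≡ 11.
  x = λ² - 13 - 7 = 121 - 20 ≡ 6; y = λ·(13 - 6) - 15 ≡ 5. → (6, 5)
8P: (6, 5) + (7, 6). λ = (6 - 5)/(7 - 6) ≡ 1/1 mod 19. 1⁻¹ ≡ 1 (mod 19) since 1·1 = 1 ≡ 1, so λ ≡ 1.
  x = λ² - 6 - 7 = 1 - 13 ≡ 7; y = λ·(6 - 7) - 5 ≡ 13. → (7, 13)
9P: (7, 13) + (7, 6): same x and y₁ ≡ -y₂, so the sum is the point at infinity.
9P = the point at infinity, so the order is 9.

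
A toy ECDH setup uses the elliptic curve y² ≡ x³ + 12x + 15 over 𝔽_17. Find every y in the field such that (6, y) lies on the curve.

x³ + 12x + 15 = 303 ≡ 14 (mod 17).
14 is a non-residue mod 17; no y exists.

none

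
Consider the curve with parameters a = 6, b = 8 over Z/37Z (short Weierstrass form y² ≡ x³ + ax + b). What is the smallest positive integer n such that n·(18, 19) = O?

10

2P: tangent at (18, 19): λ = (3·18² + 6)/(2·19) ≡ 16/1. 1⁻¹ ≡ 1 (mod 37), so λ ≡ 16·1 ≡ 16.
  x = λ² - 18 - 18 = 256 - 36 ≡ 35; y = λ·(18 - 35) - 19 ≡ 5. → (35, 5)
3P: (35, 5) + (18, 19). λ = (19 - 5)/(18 - 35) ≡ 14/20 mod 37. 20⁻¹ ≡ 13 (mod 37), so λ ≡ 34.
  x = λ² - 35 - 18 = 1156 - 53 ≡ 30; y = λ·(35 - 30) - 5 ≡ 17. → (30, 17)
4P: (30, 17) + (18, 19). λ = (19 - 17)/(18 - 30) ≡ 2/25 mod 37. 25⁻¹ ≡ 3 (mod 37) since 25·3 = 75 ≡ 1, so λ ≡ 6.
  x = λ² - 30 - 18 = 36 - 48 ≡ 25; y = λ·(30 - 25) - 17 ≡ 13. → (25, 13)
5P: (25, 13) + (18, 19). λ = (19 - 13)/(18 - 25) ≡ 6/30 mod 37. 30⁻¹ ≡ 21 (mod 37) since 30·21 = 630 ≡ 1, so λ ≡ 15.
  x = λ² - 25 - 18 = 225 - 43 ≡ 34; y = λ·(25 - 34) - 13 ≡ 0. → (34, 0)
6P: (34, 0) + (18, 19). λ = (19 - 0)/(18 - 34) ≡ 19/21 mod 37. 21⁻¹ ≡ 30 (mod 37), so λ ≡ 15.
  x = λ² - 34 - 18 = 225 - 52 ≡ 25; y = λ·(34 - 25) - 0 ≡ 24. → (25, 24)
7P: (25, 24) + (18, 19). λ = (19 - 24)/(18 - 25) ≡ 32/30 mod 37. 30⁻¹ ≡ 21 (mod 37) since 30·21 = 630 ≡ 1, so λ ≡ 6.
  x = λ² - 25 - 18 = 36 - 43 ≡ 30; y = λ·(25 - 30) - 24 ≡ 20. → (30, 20)
8P: (30, 20) + (18, 19). λ = (19 - 20)/(18 - 30) ≡ 36/25 mod 37. 25⁻¹ ≡ 3 (mod 37), so λ ≡ 34.
  x = λ² - 30 - 18 = 1156 - 48 ≡ 35; y = λ·(30 - 35) - 20 ≡ 32. → (35, 32)
9P: (35, 32) + (18, 19). λ = (19 - 32)/(18 - 35) ≡ 24/20 mod 37. 20⁻¹ ≡ 13 (mod 37) since 20·13 = 260 ≡ 1, so λ ≡ 16.
  x = λ² - 35 - 18 = 256 - 53 ≡ 18; y = λ·(35 - 18) - 32 ≡ 18. → (18, 18)
10P: (18, 18) + (18, 19): same x and y₁ ≡ -y₂, so the sum is O.
10P = O, so the order is 10.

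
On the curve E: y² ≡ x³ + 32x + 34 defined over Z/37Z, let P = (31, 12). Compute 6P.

(15, 35)

Double-and-add on 6 = (110)₂. Start with P = (31, 12) for the leading 1-bit.
double: tangent at (31, 12): λ = (3·31² + 32)/(2·12) ≡ 29/24. 24⁻¹ ≡ 17 (mod 37), so λ ≡ 29·17 ≡ 12.
  x = λ² - 31 - 31 = 144 - 62 ≡ 8; y = λ·(31 - 8) - 12 ≡ 5. → (8, 5)
add P: (8, 5) + (31, 12). λ = (12 - 5)/(31 - 8) ≡ 7/23 mod 37. 23⁻¹ ≡ 29 (mod 37), so λ ≡ 18.
  x = λ² - 8 - 31 = 324 - 39 ≡ 26; y = λ·(8 - 26) - 5 ≡ 4. → (26, 4)
double: tangent at (26, 4): λ = (3·26² + 32)/(2·4) ≡ 25/8. 8⁻¹ ≡ 14 (mod 37) since 8·14 = 112 ≡ 1, so λ ≡ 25·14 ≡ 17.
  x = λ² - 26 - 26 = 289 - 52 ≡ 15; y = λ·(26 - 15) - 4 ≡ 35. → (15, 35)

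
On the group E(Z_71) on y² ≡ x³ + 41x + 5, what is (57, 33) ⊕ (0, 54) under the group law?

(57, 33) + (0, 54). λ = (54 - 33)/(0 - 57) ≡ 21/14 mod 71. 14⁻¹ ≡ 66 (mod 71), so λ ≡ 37.
  x = λ² - 57 - 0 = 1369 - 57 ≡ 34; y = λ·(57 - 34) - 33 ≡ 37. → (34, 37)

(34, 37)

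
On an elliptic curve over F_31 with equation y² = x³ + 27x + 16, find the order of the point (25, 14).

10

2P: tangent at (25, 14): λ = (3·25² + 27)/(2·14) ≡ 11/28. 28⁻¹ ≡ 10 (mod 31), so λ ≡ 11·10 ≡ 17.
  x = λ² - 25 - 25 = 289 - 50 ≡ 22; y = λ·(25 - 22) - 14 ≡ 6. → (22, 6)
3P: (22, 6) + (25, 14). λ = (14 - 6)/(25 - 22) ≡ 8/3 mod 31. 3⁻¹ ≡ 21 (mod 31), so λ ≡ 13.
  x = λ² - 22 - 25 = 169 - 47 ≡ 29; y = λ·(22 - 29) - 6 ≡ 27. → (29, 27)
4P: (29, 27) + (25, 14). λ = (14 - 27)/(25 - 29) ≡ 18/27 mod 31. 27⁻¹ ≡ 23 (mod 31) since 27·23 = 621 ≡ 1, so λ ≡ 11.
  x = λ² - 29 - 25 = 121 - 54 ≡ 5; y = λ·(29 - 5) - 27 ≡ 20. → (5, 20)
5P: (5, 20) + (25, 14). λ = (14 - 20)/(25 - 5) ≡ 25/20 mod 31. 20⁻¹ ≡ 14 (mod 31), so λ ≡ 9.
  x = λ² - 5 - 25 = 81 - 30 ≡ 20; y = λ·(5 - 20) - 20 ≡ 0. → (20, 0)
6P: (20, 0) + (25, 14). λ = (14 - 0)/(25 - 20) ≡ 14/5 mod 31. 5⁻¹ ≡ 25 (mod 31), so λ ≡ 9.
  x = λ² - 20 - 25 = 81 - 45 ≡ 5; y = λ·(20 - 5) - 0 ≡ 11. → (5, 11)
7P: (5, 11) + (25, 14). λ = (14 - 11)/(25 - 5) ≡ 3/20 mod 31. 20⁻¹ ≡ 14 (mod 31), so λ ≡ 11.
  x = λ² - 5 - 25 = 121 - 30 ≡ 29; y = λ·(5 - 29) - 11 ≡ 4. → (29, 4)
8P: (29, 4) + (25, 14). λ = (14 - 4)/(25 - 29) ≡ 10/27 mod 31. 27⁻¹ ≡ 23 (mod 31), so λ ≡ 13.
  x = λ² - 29 - 25 = 169 - 54 ≡ 22; y = λ·(29 - 22) - 4 ≡ 25. → (22, 25)
9P: (22, 25) + (25, 14). λ = (14 - 25)/(25 - 22) ≡ 20/3 mod 31. 3⁻¹ ≡ 21 (mod 31), so λ ≡ 17.
  x = λ² - 22 - 25 = 289 - 47 ≡ 25; y = λ·(22 - 25) - 25 ≡ 17. → (25, 17)
10P: (25, 17) + (25, 14): same x and y₁ ≡ -y₂, so the sum is O.
10P = O, so the order is 10.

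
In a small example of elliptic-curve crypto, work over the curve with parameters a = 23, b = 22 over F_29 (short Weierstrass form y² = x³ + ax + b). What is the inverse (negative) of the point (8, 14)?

(8, 15)

-(8, 14) = (8, -14 mod 29) = (8, 15).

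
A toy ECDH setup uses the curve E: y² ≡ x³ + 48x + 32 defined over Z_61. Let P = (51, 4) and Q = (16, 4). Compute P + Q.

(55, 57)

(51, 4) + (16, 4). λ = (4 - 4)/(16 - 51) ≡ 0/26 mod 61. 26⁻¹ ≡ 54 (mod 61) since 26·54 = 1404 ≡ 1, so λ ≡ 0.
  x = λ² - 51 - 16 = 0 - 67 ≡ 55; y = λ·(51 - 55) - 4 ≡ 57. → (55, 57)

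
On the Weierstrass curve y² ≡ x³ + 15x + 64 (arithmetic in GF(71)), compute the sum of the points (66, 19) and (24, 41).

(8, 25)

(66, 19) + (24, 41). λ = (41 - 19)/(24 - 66) ≡ 22/29 mod 71. 29⁻¹ ≡ 49 (mod 71) since 29·49 = 1421 ≡ 1, so λ ≡ 13.
  x = λ² - 66 - 24 = 169 - 90 ≡ 8; y = λ·(66 - 8) - 19 ≡ 25. → (8, 25)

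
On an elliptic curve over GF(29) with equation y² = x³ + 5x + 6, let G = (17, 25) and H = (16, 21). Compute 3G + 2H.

(16, 8)

First 3G:
Repeated addition: build up to 3G.
2G: tangent at (17, 25): λ = (3·17² + 5)/(2·25) ≡ 2/21. 21⁻¹ ≡ 18 (mod 29), so λ ≡ 2·18 ≡ 7.
  x = λ² - 17 - 17 = 49 - 34 ≡ 15; y = λ·(17 - 15) - 25 ≡ 18. → (15, 18)
3G: (15, 18) + (17, 25). λ = (25 - 18)/(17 - 15) ≡ 7/2 mod 29. 2⁻¹ ≡ 15 (mod 29) since 2·15 = 30 ≡ 1, so λ ≡ 18.
  x = λ² - 15 - 17 = 324 - 32 ≡ 2; y = λ·(15 - 2) - 18 ≡ 13. → (2, 13)
3G = (2, 13).
Next 2H:
Repeated addition: build up to 2H.
2H: tangent at (16, 21): λ = (3·16² + 5)/(2·21) ≡ 19/13. 13⁻¹ ≡ 9 (mod 29) since 13·9 = 117 ≡ 1, so λ ≡ 19·9 ≡ 26.
  x = λ² - 16 - 16 = 676 - 32 ≡ 6; y = λ·(16 - 6) - 21 ≡ 7. → (6, 7)
2H = (6, 7).
Finally 3G + 2H:
(2, 13) + (6, 7). λ = (7 - 13)/(6 - 2) ≡ 23/4 mod 29. 4⁻¹ ≡ 22 (mod 29), so λ ≡ 13.
  x = λ² - 2 - 6 = 169 - 8 ≡ 16; y = λ·(2 - 16) - 13 ≡ 8. → (16, 8)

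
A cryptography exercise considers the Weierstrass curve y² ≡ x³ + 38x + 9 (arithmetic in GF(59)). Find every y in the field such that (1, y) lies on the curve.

x³ + 38x + 9 = 48 ≡ 48 (mod 59).
Square roots of 48 mod 59: 15 and 44 (since 15² = 225 ≡ 48).

15, 44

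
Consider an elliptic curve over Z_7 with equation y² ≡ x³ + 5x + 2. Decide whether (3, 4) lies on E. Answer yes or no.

yes

y² = 4² ≡ 2; x³ + 5x + 2 = 44 ≡ 2 (mod 7). 2 = 2.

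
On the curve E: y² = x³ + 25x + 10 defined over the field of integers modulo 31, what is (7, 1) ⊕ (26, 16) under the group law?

(17, 27)

(7, 1) + (26, 16). λ = (16 - 1)/(26 - 7) ≡ 15/19 mod 31. 19⁻¹ ≡ 18 (mod 31), so λ ≡ 22.
  x = λ² - 7 - 26 = 484 - 33 ≡ 17; y = λ·(7 - 17) - 1 ≡ 27. → (17, 27)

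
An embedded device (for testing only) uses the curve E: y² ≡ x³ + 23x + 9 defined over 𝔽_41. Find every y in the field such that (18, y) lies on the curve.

8, 33

x³ + 23x + 9 = 6255 ≡ 23 (mod 41).
Square roots of 23 mod 41: 8 and 33 (since 8² = 64 ≡ 23).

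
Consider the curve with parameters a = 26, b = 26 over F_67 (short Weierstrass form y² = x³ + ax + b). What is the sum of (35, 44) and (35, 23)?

The two points share x = 35 and their y-coordinates satisfy 44 + 23 ≡ 0 (mod 67), so they are inverses. Their sum is O.

O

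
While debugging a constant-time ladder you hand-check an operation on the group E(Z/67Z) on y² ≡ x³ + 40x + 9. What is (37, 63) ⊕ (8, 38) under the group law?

(57, 63)

(37, 63) + (8, 38). λ = (38 - 63)/(8 - 37) ≡ 42/38 mod 67. 38⁻¹ ≡ 30 (mod 67), so λ ≡ 54.
  x = λ² - 37 - 8 = 2916 - 45 ≡ 57; y = λ·(37 - 57) - 63 ≡ 63. → (57, 63)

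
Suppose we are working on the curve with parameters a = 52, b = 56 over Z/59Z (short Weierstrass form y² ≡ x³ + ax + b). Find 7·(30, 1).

(23, 12)

Write G = (30, 1).
Double-and-add on 7 = (111)₂. Start with G = (30, 1) for the leading 1-bit.
double: tangent at (30, 1): λ = (3·30² + 52)/(2·1) ≡ 38/2. 2⁻¹ ≡ 30 (mod 59) since 2·30 = 60 ≡ 1, so λ ≡ 38·30 ≡ 19.
  x = λ² - 30 - 30 = 361 - 60 ≡ 6; y = λ·(30 - 6) - 1 ≡ 42. → (6, 42)
add G: (6, 42) + (30, 1). λ = (1 - 42)/(30 - 6) ≡ 18/24 mod 59. 24⁻¹ ≡ 32 (mod 59), so λ ≡ 45.
  x = λ² - 6 - 30 = 2025 - 36 ≡ 42; y = λ·(6 - 42) - 42 ≡ 49. → (42, 49)
double: tangent at (42, 49): λ = (3·42² + 52)/(2·49) ≡ 34/39. 39⁻¹ ≡ 56 (mod 59) since 39·56 = 2184 ≡ 1, so λ ≡ 34·56 ≡ 16.
  x = λ² - 42 - 42 = 256 - 84 ≡ 54; y = λ·(42 - 54) - 49 ≡ 54. → (54, 54)
add G: (54, 54) + (30, 1). λ = (1 - 54)/(30 - 54) ≡ 6/35 mod 59. 35⁻¹ ≡ 27 (mod 59) since 35·27 = 945 ≡ 1, so λ ≡ 44.
  x = λ² - 54 - 30 = 1936 - 84 ≡ 23; y = λ·(54 - 23) - 54 ≡ 12. → (23, 12)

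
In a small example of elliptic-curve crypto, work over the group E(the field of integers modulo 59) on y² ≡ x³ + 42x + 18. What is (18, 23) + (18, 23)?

tangent at (18, 23): λ = (3·18² + 42)/(2·23) ≡ 11/46. 46⁻¹ ≡ 9 (mod 59) since 46·9 = 414 ≡ 1, so λ ≡ 11·9 ≡ 40.
  x = λ² - 18 - 18 = 1600 - 36 ≡ 30; y = λ·(18 - 30) - 23 ≡ 28. → (30, 28)

(30, 28)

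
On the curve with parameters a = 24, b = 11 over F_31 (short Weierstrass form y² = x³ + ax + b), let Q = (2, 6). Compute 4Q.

Repeated addition: build up to 4Q.
2Q: tangent at (2, 6): λ = (3·2² + 24)/(2·6) ≡ 5/12. 12⁻¹ ≡ 13 (mod 31) since 12·13 = 156 ≡ 1, so λ ≡ 5·13 ≡ 3.
  x = λ² - 2 - 2 = 9 - 4 ≡ 5; y = λ·(2 - 5) - 6 ≡ 16. → (5, 16)
3Q: (5, 16) + (2, 6). λ = (6 - 16)/(2 - 5) ≡ 21/28 mod 31. 28⁻¹ ≡ 10 (mod 31) since 28·10 = 280 ≡ 1, so λ ≡ 24.
  x = λ² - 5 - 2 = 576 - 7 ≡ 11; y = λ·(5 - 11) - 16 ≡ 26. → (11, 26)
4Q: (11, 26) + (2, 6). λ = (6 - 26)/(2 - 11) ≡ 11/22 mod 31. 22⁻¹ ≡ 24 (mod 31) since 22·24 = 528 ≡ 1, so λ ≡ 16.
  x = λ² - 11 - 2 = 256 - 13 ≡ 26; y = λ·(11 - 26) - 26 ≡ 13. → (26, 13)

(26, 13)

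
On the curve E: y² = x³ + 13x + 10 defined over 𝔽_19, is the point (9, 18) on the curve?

yes

y² = 18² ≡ 1; x³ + 13x + 10 = 856 ≡ 1 (mod 19). 1 = 1.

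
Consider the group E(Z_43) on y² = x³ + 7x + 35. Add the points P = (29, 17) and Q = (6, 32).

(29, 17) + (6, 32). λ = (32 - 17)/(6 - 29) ≡ 15/20 mod 43. 20⁻¹ ≡ 28 (mod 43), so λ ≡ 33.
  x = λ² - 29 - 6 = 1089 - 35 ≡ 22; y = λ·(29 - 22) - 17 ≡ 42. → (22, 42)

(22, 42)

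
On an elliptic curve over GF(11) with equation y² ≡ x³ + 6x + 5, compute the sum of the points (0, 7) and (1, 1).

(2, 5)

(0, 7) + (1, 1). λ = (1 - 7)/(1 - 0) ≡ 5/1 mod 11. 1⁻¹ ≡ 1 (mod 11) since 1·1 = 1 ≡ 1, so λ ≡ 5.
  x = λ² - 0 - 1 = 25 - 1 ≡ 2; y = λ·(0 - 2) - 7 ≡ 5. → (2, 5)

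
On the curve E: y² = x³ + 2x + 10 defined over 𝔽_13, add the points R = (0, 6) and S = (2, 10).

(2, 3)

(0, 6) + (2, 10). λ = (10 - 6)/(2 - 0) ≡ 4/2 mod 13. 2⁻¹ ≡ 7 (mod 13), so λ ≡ 2.
  x = λ² - 0 - 2 = 4 - 2 ≡ 2; y = λ·(0 - 2) - 6 ≡ 3. → (2, 3)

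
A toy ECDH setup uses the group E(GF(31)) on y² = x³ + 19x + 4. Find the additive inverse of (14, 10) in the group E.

-(14, 10) = (14, -10 mod 31) = (14, 21).

(14, 21)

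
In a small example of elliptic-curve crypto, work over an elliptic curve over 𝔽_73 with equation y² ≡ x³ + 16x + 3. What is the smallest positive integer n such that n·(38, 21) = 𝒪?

2P: tangent at (38, 21): λ = (3·38² + 16)/(2·21) ≡ 41/42. 42⁻¹ ≡ 40 (mod 73), so λ ≡ 41·40 ≡ 34.
  x = λ² - 38 - 38 = 1156 - 76 ≡ 58; y = λ·(38 - 58) - 21 ≡ 29. → (58, 29)
3P: (58, 29) + (38, 21). λ = (21 - 29)/(38 - 58) ≡ 65/53 mod 73. 53⁻¹ ≡ 62 (mod 73), so λ ≡ 15.
  x = λ² - 58 - 38 = 225 - 96 ≡ 56; y = λ·(58 - 56) - 29 ≡ 1. → (56, 1)
4P: (56, 1) + (38, 21). λ = (21 - 1)/(38 - 56) ≡ 20/55 mod 73. 55⁻¹ ≡ 4 (mod 73), so λ ≡ 7.
  x = λ² - 56 - 38 = 49 - 94 ≡ 28; y = λ·(56 - 28) - 1 ≡ 49. → (28, 49)
5P: (28, 49) + (38, 21). λ = (21 - 49)/(38 - 28) ≡ 45/10 mod 73. 10⁻¹ ≡ 22 (mod 73), so λ ≡ 41.
  x = λ² - 28 - 38 = 1681 - 66 ≡ 9; y = λ·(28 - 9) - 49 ≡ 0. → (9, 0)
6P: (9, 0) + (38, 21). λ = (21 - 0)/(38 - 9) ≡ 21/29 mod 73. 29⁻¹ ≡ 68 (mod 73), so λ ≡ 41.
  x = λ² - 9 - 38 = 1681 - 47 ≡ 28; y = λ·(9 - 28) - 0 ≡ 24. → (28, 24)
7P: (28, 24) + (38, 21). λ = (21 - 24)/(38 - 28) ≡ 70/10 mod 73. 10⁻¹ ≡ 22 (mod 73), so λ ≡ 7.
  x = λ² - 28 - 38 = 49 - 66 ≡ 56; y = λ·(28 - 56) - 24 ≡ 72. → (56, 72)
8P: (56, 72) + (38, 21). λ = (21 - 72)/(38 - 56) ≡ 22/55 mod 73. 55⁻¹ ≡ 4 (mod 73) since 55·4 = 220 ≡ 1, so λ ≡ 15.
  x = λ² - 56 - 38 = 225 - 94 ≡ 58; y = λ·(56 - 58) - 72 ≡ 44. → (58, 44)
9P: (58, 44) + (38, 21). λ = (21 - 44)/(38 - 58) ≡ 50/53 mod 73. 53⁻¹ ≡ 62 (mod 73) since 53·62 = 3286 ≡ 1, so λ ≡ 34.
  x = λ² - 58 - 38 = 1156 - 96 ≡ 38; y = λ·(58 - 38) - 44 ≡ 52. → (38, 52)
10P: (38, 52) + (38, 21): same x and y₁ ≡ -y₂, so the sum is 𝒪.
10P = 𝒪, so the order is 10.

10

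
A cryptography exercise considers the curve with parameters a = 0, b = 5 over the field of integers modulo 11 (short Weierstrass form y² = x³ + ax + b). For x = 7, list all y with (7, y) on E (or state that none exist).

x³ + 0x + 5 = 348 ≡ 7 (mod 11).
7 is a non-residue mod 11; no y exists.

none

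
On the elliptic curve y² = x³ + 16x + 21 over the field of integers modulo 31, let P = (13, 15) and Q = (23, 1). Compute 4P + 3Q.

First 4P:
Repeated addition: build up to 4P.
2P: tangent at (13, 15): λ = (3·13² + 16)/(2·15) ≡ 27/30. 30⁻¹ ≡ 30 (mod 31), so λ ≡ 27·30 ≡ 4.
  x = λ² - 13 - 13 = 16 - 26 ≡ 21; y = λ·(13 - 21) - 15 ≡ 15. → (21, 15)
3P: (21, 15) + (13, 15). λ = (15 - 15)/(13 - 21) ≡ 0/23 mod 31. 23⁻¹ ≡ 27 (mod 31), so λ ≡ 0.
  x = λ² - 21 - 13 = 0 - 34 ≡ 28; y = λ·(21 - 28) - 15 ≡ 16. → (28, 16)
4P: (28, 16) + (13, 15). λ = (15 - 16)/(13 - 28) ≡ 30/16 mod 31. 16⁻¹ ≡ 2 (mod 31), so λ ≡ 29.
  x = λ² - 28 - 13 = 841 - 41 ≡ 25; y = λ·(28 - 25) - 16 ≡ 9. → (25, 9)
4P = (25, 9).
Next 3Q:
Repeated addition: build up to 3Q.
2Q: tangent at (23, 1): λ = (3·23² + 16)/(2·1) ≡ 22/2. 2⁻¹ ≡ 16 (mod 31), so λ ≡ 22·16 ≡ 11.
  x = λ² - 23 - 23 = 121 - 46 ≡ 13; y = λ·(23 - 13) - 1 ≡ 16. → (13, 16)
3Q: (13, 16) + (23, 1). λ = (1 - 16)/(23 - 13) ≡ 16/10 mod 31. 10⁻¹ ≡ 28 (mod 31) since 10·28 = 280 ≡ 1, so λ ≡ 14.
  x = λ² - 13 - 23 = 196 - 36 ≡ 5; y = λ·(13 - 5) - 16 ≡ 3. → (5, 3)
3Q = (5, 3).
Finally 4P + 3Q:
(25, 9) + (5, 3). λ = (3 - 9)/(5 - 25) ≡ 25/11 mod 31. 11⁻¹ ≡ 17 (mod 31) since 11·17 = 187 ≡ 1, so λ ≡ 22.
  x = λ² - 25 - 5 = 484 - 30 ≡ 20; y = λ·(25 - 20) - 9 ≡ 8. → (20, 8)

(20, 8)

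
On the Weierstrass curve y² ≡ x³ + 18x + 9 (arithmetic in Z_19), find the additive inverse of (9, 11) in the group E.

-(9, 11) = (9, -11 mod 19) = (9, 8).

(9, 8)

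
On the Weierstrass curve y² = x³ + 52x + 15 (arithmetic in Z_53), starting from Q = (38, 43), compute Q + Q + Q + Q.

(15, 6)

Double-and-add on 4 = (100)₂. Start with Q = (38, 43) for the leading 1-bit.
double: tangent at (38, 43): λ = (3·38² + 52)/(2·43) ≡ 38/33. 33⁻¹ ≡ 45 (mod 53), so λ ≡ 38·45 ≡ 14.
  x = λ² - 38 - 38 = 196 - 76 ≡ 14; y = λ·(38 - 14) - 43 ≡ 28. → (14, 28)
double: tangent at (14, 28): λ = (3·14² + 52)/(2·28) ≡ 4/3. 3⁻¹ ≡ 18 (mod 53), so λ ≡ 4·18 ≡ 19.
  x = λ² - 14 - 14 = 361 - 28 ≡ 15; y = λ·(14 - 15) - 28 ≡ 6. → (15, 6)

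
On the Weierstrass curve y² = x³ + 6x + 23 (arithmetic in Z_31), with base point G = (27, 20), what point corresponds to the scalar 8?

Double-and-add on 8 = (1000)₂. Start with G = (27, 20) for the leading 1-bit.
double: tangent at (27, 20): λ = (3·27² + 6)/(2·20) ≡ 23/9. 9⁻¹ ≡ 7 (mod 31) since 9·7 = 63 ≡ 1, so λ ≡ 23·7 ≡ 6.
  x = λ² - 27 - 27 = 36 - 54 ≡ 13; y = λ·(27 - 13) - 20 ≡ 2. → (13, 2)
double: tangent at (13, 2): λ = (3·13² + 6)/(2·2) ≡ 17/4. 4⁻¹ ≡ 8 (mod 31), so λ ≡ 17·8 ≡ 12.
  x = λ² - 13 - 13 = 144 - 26 ≡ 25; y = λ·(13 - 25) - 2 ≡ 9. → (25, 9)
double: tangent at (25, 9): λ = (3·25² + 6)/(2·9) ≡ 21/18. 18⁻¹ ≡ 19 (mod 31), so λ ≡ 21·19 ≡ 27.
  x = λ² - 25 - 25 = 729 - 50 ≡ 28; y = λ·(25 - 28) - 9 ≡ 3. → (28, 3)

(28, 3)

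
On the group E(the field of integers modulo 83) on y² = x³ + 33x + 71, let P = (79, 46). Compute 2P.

(6, 30)

tangent at (79, 46): λ = (3·79² + 33)/(2·46) ≡ 81/9. 9⁻¹ ≡ 37 (mod 83), so λ ≡ 81·37 ≡ 9.
  x = λ² - 79 - 79 = 81 - 158 ≡ 6; y = λ·(79 - 6) - 46 ≡ 30. → (6, 30)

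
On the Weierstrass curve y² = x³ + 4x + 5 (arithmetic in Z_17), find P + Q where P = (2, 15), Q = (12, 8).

(2, 15) + (12, 8). λ = (8 - 15)/(12 - 2) ≡ 10/10 mod 17. 10⁻¹ ≡ 12 (mod 17) since 10·12 = 120 ≡ 1, so λ ≡ 1.
  x = λ² - 2 - 12 = 1 - 14 ≡ 4; y = λ·(2 - 4) - 15 ≡ 0. → (4, 0)

(4, 0)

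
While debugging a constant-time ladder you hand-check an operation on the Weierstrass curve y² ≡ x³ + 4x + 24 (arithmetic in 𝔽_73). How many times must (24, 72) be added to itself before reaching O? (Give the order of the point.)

5

2P: tangent at (24, 72): λ = (3·24² + 4)/(2·72) ≡ 53/71. 71⁻¹ ≡ 36 (mod 73) since 71·36 = 2556 ≡ 1, so λ ≡ 53·36 ≡ 10.
  x = λ² - 24 - 24 = 100 - 48 ≡ 52; y = λ·(24 - 52) - 72 ≡ 13. → (52, 13)
3P: (52, 13) + (24, 72). λ = (72 - 13)/(24 - 52) ≡ 59/45 mod 73. 45⁻¹ ≡ 13 (mod 73), so λ ≡ 37.
  x = λ² - 52 - 24 = 1369 - 76 ≡ 52; y = λ·(52 - 52) - 13 ≡ 60. → (52, 60)
4P: (52, 60) + (24, 72). λ = (72 - 60)/(24 - 52) ≡ 12/45 mod 73. 45⁻¹ ≡ 13 (mod 73), so λ ≡ 10.
  x = λ² - 52 - 24 = 100 - 76 ≡ 24; y = λ·(52 - 24) - 60 ≡ 1. → (24, 1)
5P: (24, 1) + (24, 72): same x and y₁ ≡ -y₂, so the sum is O.
5P = O, so the order is 5.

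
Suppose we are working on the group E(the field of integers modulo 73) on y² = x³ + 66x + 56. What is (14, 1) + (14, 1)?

tangent at (14, 1): λ = (3·14² + 66)/(2·1) ≡ 70/2. 2⁻¹ ≡ 37 (mod 73), so λ ≡ 70·37 ≡ 35.
  x = λ² - 14 - 14 = 1225 - 28 ≡ 29; y = λ·(14 - 29) - 1 ≡ 58. → (29, 58)

(29, 58)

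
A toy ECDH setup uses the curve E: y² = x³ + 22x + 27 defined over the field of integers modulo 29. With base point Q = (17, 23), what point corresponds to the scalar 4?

Repeated addition: build up to 4Q.
2Q: tangent at (17, 23): λ = (3·17² + 22)/(2·23) ≡ 19/17. 17⁻¹ ≡ 12 (mod 29), so λ ≡ 19·12 ≡ 25.
  x = λ² - 17 - 17 = 625 - 34 ≡ 11; y = λ·(17 - 11) - 23 ≡ 11. → (11, 11)
3Q: (11, 11) + (17, 23). λ = (23 - 11)/(17 - 11) ≡ 12/6 mod 29. 6⁻¹ ≡ 5 (mod 29) since 6·5 = 30 ≡ 1, so λ ≡ 2.
  x = λ² - 11 - 17 = 4 - 28 ≡ 5; y = λ·(11 - 5) - 11 ≡ 1. → (5, 1)
4Q: (5, 1) + (17, 23). λ = (23 - 1)/(17 - 5) ≡ 22/12 mod 29. 12⁻¹ ≡ 17 (mod 29), so λ ≡ 26.
  x = λ² - 5 - 17 = 676 - 22 ≡ 16; y = λ·(5 - 16) - 1 ≡ 3. → (16, 3)

(16, 3)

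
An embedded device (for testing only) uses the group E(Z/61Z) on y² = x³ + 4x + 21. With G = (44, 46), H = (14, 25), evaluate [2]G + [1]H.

First 2G:
Repeated addition: build up to 2G.
2G: tangent at (44, 46): λ = (3·44² + 4)/(2·46) ≡ 17/31. 31⁻¹ ≡ 2 (mod 61), so λ ≡ 17·2 ≡ 34.
  x = λ² - 44 - 44 = 1156 - 88 ≡ 31; y = λ·(44 - 31) - 46 ≡ 30. → (31, 30)
2G = (31, 30).
Finally 2G + H:
(31, 30) + (14, 25). λ = (25 - 30)/(14 - 31) ≡ 56/44 mod 61. 44⁻¹ ≡ 43 (mod 61) since 44·43 = 1892 ≡ 1, so λ ≡ 29.
  x = λ² - 31 - 14 = 841 - 45 ≡ 3; y = λ·(31 - 3) - 30 ≡ 50. → (3, 50)

(3, 50)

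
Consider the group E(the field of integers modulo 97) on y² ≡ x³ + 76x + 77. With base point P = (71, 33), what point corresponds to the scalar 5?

(2, 72)

Repeated addition: build up to 5P.
2P: tangent at (71, 33): λ = (3·71² + 76)/(2·33) ≡ 67/66. 66⁻¹ ≡ 25 (mod 97), so λ ≡ 67·25 ≡ 26.
  x = λ² - 71 - 71 = 676 - 142 ≡ 49; y = λ·(71 - 49) - 33 ≡ 54. → (49, 54)
3P: (49, 54) + (71, 33). λ = (33 - 54)/(71 - 49) ≡ 76/22 mod 97. 22⁻¹ ≡ 75 (mod 97) since 22·75 = 1650 ≡ 1, so λ ≡ 74.
  x = λ² - 49 - 71 = 5476 - 120 ≡ 21; y = λ·(49 - 21) - 54 ≡ 78. → (21, 78)
4P: (21, 78) + (71, 33). λ = (33 - 78)/(71 - 21) ≡ 52/50 mod 97. 50⁻¹ ≡ 33 (mod 97) since 50·33 = 1650 ≡ 1, so λ ≡ 67.
  x = λ² - 21 - 71 = 4489 - 92 ≡ 32; y = λ·(21 - 32) - 78 ≡ 58. → (32, 58)
5P: (32, 58) + (71, 33). λ = (33 - 58)/(71 - 32) ≡ 72/39 mod 97. 39⁻¹ ≡ 5 (mod 97), so λ ≡ 69.
  x = λ² - 32 - 71 = 4761 - 103 ≡ 2; y = λ·(32 - 2) - 58 ≡ 72. → (2, 72)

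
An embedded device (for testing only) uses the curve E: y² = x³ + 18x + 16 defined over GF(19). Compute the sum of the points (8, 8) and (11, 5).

(8, 8) + (11, 5). λ = (5 - 8)/(11 - 8) ≡ 16/3 mod 19. 3⁻¹ ≡ 13 (mod 19) since 3·13 = 39 ≡ 1, so λ ≡ 18.
  x = λ² - 8 - 11 = 324 - 19 ≡ 1; y = λ·(8 - 1) - 8 ≡ 4. → (1, 4)

(1, 4)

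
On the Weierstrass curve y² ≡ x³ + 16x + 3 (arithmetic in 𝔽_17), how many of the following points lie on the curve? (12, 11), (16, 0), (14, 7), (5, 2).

2

(12, 11): 11² ≡ 2, rhs ≡ 2 → on.
(16, 0): 0² ≡ 0, rhs ≡ 3 → off.
(14, 7): 7² ≡ 15, rhs ≡ 13 → off.
(5, 2): 2² ≡ 4, rhs ≡ 4 → on.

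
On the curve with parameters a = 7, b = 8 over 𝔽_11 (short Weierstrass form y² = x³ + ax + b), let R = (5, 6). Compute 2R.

(4, 10)

tangent at (5, 6): λ = (3·5² + 7)/(2·6) ≡ 5/1. 1⁻¹ ≡ 1 (mod 11), so λ ≡ 5·1 ≡ 5.
  x = λ² - 5 - 5 = 25 - 10 ≡ 4; y = λ·(5 - 4) - 6 ≡ 10. → (4, 10)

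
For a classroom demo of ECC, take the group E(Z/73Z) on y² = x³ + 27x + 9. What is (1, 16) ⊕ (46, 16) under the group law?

(26, 57)

(1, 16) + (46, 16). λ = (16 - 16)/(46 - 1) ≡ 0/45 mod 73. 45⁻¹ ≡ 13 (mod 73) since 45·13 = 585 ≡ 1, so λ ≡ 0.
  x = λ² - 1 - 46 = 0 - 47 ≡ 26; y = λ·(1 - 26) - 16 ≡ 57. → (26, 57)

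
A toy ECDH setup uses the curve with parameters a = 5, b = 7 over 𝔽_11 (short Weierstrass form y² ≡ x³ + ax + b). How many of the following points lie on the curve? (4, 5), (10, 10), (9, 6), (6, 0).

(4, 5): 5² ≡ 3, rhs ≡ 3 → on.
(10, 10): 10² ≡ 1, rhs ≡ 1 → on.
(9, 6): 6² ≡ 3, rhs ≡ 0 → off.
(6, 0): 0² ≡ 0, rhs ≡ 0 → on.

3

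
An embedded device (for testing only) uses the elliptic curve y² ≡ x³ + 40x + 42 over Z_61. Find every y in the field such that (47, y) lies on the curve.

x³ + 40x + 42 = 105745 ≡ 32 (mod 61).
32 is a non-residue mod 61; no y exists.

none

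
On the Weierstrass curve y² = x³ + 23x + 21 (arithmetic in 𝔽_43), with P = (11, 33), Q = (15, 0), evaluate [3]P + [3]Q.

First 3P:
Repeated addition: build up to 3P.
2P: tangent at (11, 33): λ = (3·11² + 23)/(2·33) ≡ 42/23. 23⁻¹ ≡ 15 (mod 43) since 23·15 = 345 ≡ 1, so λ ≡ 42·15 ≡ 28.
  x = λ² - 11 - 11 = 784 - 22 ≡ 31; y = λ·(11 - 31) - 33 ≡ 9. → (31, 9)
3P: (31, 9) + (11, 33). λ = (33 - 9)/(11 - 31) ≡ 24/23 mod 43. 23⁻¹ ≡ 15 (mod 43), so λ ≡ 16.
  x = λ² - 31 - 11 = 256 - 42 ≡ 42; y = λ·(31 - 42) - 9 ≡ 30. → (42, 30)
3P = (42, 30).
Next 3Q:
Repeated addition: build up to 3Q.
2Q: (15, 0) + (15, 0): same x and y₁ ≡ -y₂, so the sum is 𝒪.
3Q: 𝒪 + (15, 0) = (15, 0) (identity).
3Q = (15, 0).
Finally 3P + 3Q:
(42, 30) + (15, 0). λ = (0 - 30)/(15 - 42) ≡ 13/16 mod 43. 16⁻¹ ≡ 35 (mod 43) since 16·35 = 560 ≡ 1, so λ ≡ 25.
  x = λ² - 42 - 15 = 625 - 57 ≡ 9; y = λ·(42 - 9) - 30 ≡ 21. → (9, 21)

(9, 21)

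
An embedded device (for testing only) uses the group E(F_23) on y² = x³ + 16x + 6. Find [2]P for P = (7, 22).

(10, 4)

tangent at (7, 22): λ = (3·7² + 16)/(2·22) ≡ 2/21. 21⁻¹ ≡ 11 (mod 23), so λ ≡ 2·11 ≡ 22.
  x = λ² - 7 - 7 = 484 - 14 ≡ 10; y = λ·(7 - 10) - 22 ≡ 4. → (10, 4)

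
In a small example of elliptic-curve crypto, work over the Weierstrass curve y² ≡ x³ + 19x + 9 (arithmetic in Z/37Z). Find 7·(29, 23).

Write Q = (29, 23).
Repeated addition: build up to 7Q.
2Q: tangent at (29, 23): λ = (3·29² + 19)/(2·23) ≡ 26/9. 9⁻¹ ≡ 33 (mod 37), so λ ≡ 26·33 ≡ 7.
  x = λ² - 29 - 29 = 49 - 58 ≡ 28; y = λ·(29 - 28) - 23 ≡ 21. → (28, 21)
3Q: (28, 21) + (29, 23). λ = (23 - 21)/(29 - 28) ≡ 2/1 mod 37. 1⁻¹ ≡ 1 (mod 37) since 1·1 = 1 ≡ 1, so λ ≡ 2.
  x = λ² - 28 - 29 = 4 - 57 ≡ 21; y = λ·(28 - 21) - 21 ≡ 30. → (21, 30)
4Q: (21, 30) + (29, 23). λ = (23 - 30)/(29 - 21) ≡ 30/8 mod 37. 8⁻¹ ≡ 14 (mod 37) since 8·14 = 112 ≡ 1, so λ ≡ 13.
  x = λ² - 21 - 29 = 169 - 50 ≡ 8; y = λ·(21 - 8) - 30 ≡ 28. → (8, 28)
5Q: (8, 28) + (29, 23). λ = (23 - 28)/(29 - 8) ≡ 32/21 mod 37. 21⁻¹ ≡ 30 (mod 37), so λ ≡ 35.
  x = λ² - 8 - 29 = 1225 - 37 ≡ 4; y = λ·(8 - 4) - 28 ≡ 1. → (4, 1)
6Q: (4, 1) + (29, 23). λ = (23 - 1)/(29 - 4) ≡ 22/25 mod 37. 25⁻¹ ≡ 3 (mod 37), so λ ≡ 29.
  x = λ² - 4 - 29 = 841 - 33 ≡ 31; y = λ·(4 - 31) - 1 ≡ 30. → (31, 30)
7Q: (31, 30) + (29, 23). λ = (23 - 30)/(29 - 31) ≡ 30/35 mod 37. 35⁻¹ ≡ 18 (mod 37) since 35·18 = 630 ≡ 1, so λ ≡ 22.
  x = λ² - 31 - 29 = 484 - 60 ≡ 17; y = λ·(31 - 17) - 30 ≡ 19. → (17, 19)

(17, 19)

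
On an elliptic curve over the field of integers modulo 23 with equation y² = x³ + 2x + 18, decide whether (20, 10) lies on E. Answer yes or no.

yes

y² = 10² ≡ 8; x³ + 2x + 18 = 8058 ≡ 8 (mod 23). 8 = 8.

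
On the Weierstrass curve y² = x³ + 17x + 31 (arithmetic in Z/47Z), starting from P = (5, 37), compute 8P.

(15, 29)

Repeated addition: build up to 8P.
2P: tangent at (5, 37): λ = (3·5² + 17)/(2·37) ≡ 45/27. 27⁻¹ ≡ 7 (mod 47) since 27·7 = 189 ≡ 1, so λ ≡ 45·7 ≡ 33.
  x = λ² - 5 - 5 = 1089 - 10 ≡ 45; y = λ·(5 - 45) - 37 ≡ 6. → (45, 6)
3P: (45, 6) + (5, 37). λ = (37 - 6)/(5 - 45) ≡ 31/7 mod 47. 7⁻¹ ≡ 27 (mod 47), so λ ≡ 38.
  x = λ² - 45 - 5 = 1444 - 50 ≡ 31; y = λ·(45 - 31) - 6 ≡ 9. → (31, 9)
4P: (31, 9) + (5, 37). λ = (37 - 9)/(5 - 31) ≡ 28/21 mod 47. 21⁻¹ ≡ 9 (mod 47), so λ ≡ 17.
  x = λ² - 31 - 5 = 289 - 36 ≡ 18; y = λ·(31 - 18) - 9 ≡ 24. → (18, 24)
5P: (18, 24) + (5, 37). λ = (37 - 24)/(5 - 18) ≡ 13/34 mod 47. 34⁻¹ ≡ 18 (mod 47), so λ ≡ 46.
  x = λ² - 18 - 5 = 2116 - 23 ≡ 25; y = λ·(18 - 25) - 24 ≡ 30. → (25, 30)
6P: (25, 30) + (5, 37). λ = (37 - 30)/(5 - 25) ≡ 7/27 mod 47. 27⁻¹ ≡ 7 (mod 47) since 27·7 = 189 ≡ 1, so λ ≡ 2.
  x = λ² - 25 - 5 = 4 - 30 ≡ 21; y = λ·(25 - 21) - 30 ≡ 25. → (21, 25)
7P: (21, 25) + (5, 37). λ = (37 - 25)/(5 - 21) ≡ 12/31 mod 47. 31⁻¹ ≡ 44 (mod 47), so λ ≡ 11.
  x = λ² - 21 - 5 = 121 - 26 ≡ 1; y = λ·(21 - 1) - 25 ≡ 7. → (1, 7)
8P: (1, 7) + (5, 37). λ = (37 - 7)/(5 - 1) ≡ 30/4 mod 47. 4⁻¹ ≡ 12 (mod 47) since 4·12 = 48 ≡ 1, so λ ≡ 31.
  x = λ² - 1 - 5 = 961 - 6 ≡ 15; y = λ·(1 - 15) - 7 ≡ 29. → (15, 29)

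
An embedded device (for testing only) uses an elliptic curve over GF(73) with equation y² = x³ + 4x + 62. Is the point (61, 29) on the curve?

yes

y² = 29² ≡ 38; x³ + 4x + 62 = 227287 ≡ 38 (mod 73). 38 = 38.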